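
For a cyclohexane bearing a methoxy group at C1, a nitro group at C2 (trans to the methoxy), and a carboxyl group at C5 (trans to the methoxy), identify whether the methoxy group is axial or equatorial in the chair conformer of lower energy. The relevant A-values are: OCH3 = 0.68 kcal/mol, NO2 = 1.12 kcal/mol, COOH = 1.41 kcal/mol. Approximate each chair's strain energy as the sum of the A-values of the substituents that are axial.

Chair I (methoxy axial, nitro axial, carboxyl equatorial): E = 1.80 kcal/mol.
Chair II (methoxy equatorial, nitro equatorial, carboxyl axial): E = 1.41 kcal/mol.
Chair II is the more stable (lower-energy) conformer, and in that chair the methoxy group is equatorial.

equatorial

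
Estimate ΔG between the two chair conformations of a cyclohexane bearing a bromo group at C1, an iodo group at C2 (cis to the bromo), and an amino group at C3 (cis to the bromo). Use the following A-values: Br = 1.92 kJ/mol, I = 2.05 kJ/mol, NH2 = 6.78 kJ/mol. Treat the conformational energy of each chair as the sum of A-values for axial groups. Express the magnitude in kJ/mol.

6.65 kJ/mol

Chair I (bromo axial, iodo equatorial, amino axial): E = 8.70 kJ/mol.
Chair II (bromo equatorial, iodo axial, amino equatorial): E = 2.05 kJ/mol.
ΔE = 8.70 − 2.05 = 6.65 kJ/mol; chair II is more stable.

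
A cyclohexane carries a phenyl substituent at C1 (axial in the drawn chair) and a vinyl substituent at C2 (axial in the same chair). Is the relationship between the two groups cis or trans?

C1 and C2 have opposite parity, so their axial bonds point in opposite directions.
With opposite-parity carbons, two substituents on the same face are one axial and one equatorial; opposite faces give both axial or both equatorial.
Here the groups are axial/axial → opposite face → trans.

trans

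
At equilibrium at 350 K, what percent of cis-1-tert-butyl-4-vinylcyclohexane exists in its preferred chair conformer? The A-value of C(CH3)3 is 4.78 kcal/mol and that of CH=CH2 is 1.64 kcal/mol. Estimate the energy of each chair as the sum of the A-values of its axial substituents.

C1 and C4 have opposite parity, so for the cis isomer the two substituents are one axial and one equatorial in each chair.
Chair I (tert-butyl axial, vinyl equatorial): E = 4.78 kcal/mol; chair II (tert-butyl equatorial, vinyl axial): E = 1.64 kcal/mol.
ΔG = 3.14 kcal/mol between the two chairs.
K = exp(ΔG/RT) with R = 1.987×10⁻³ kcal mol⁻¹ K⁻¹ and T = 350 K gives K ≈ 91.4.
Fraction in the lower-energy chair = K/(K+1) = 98.9%.

98.9%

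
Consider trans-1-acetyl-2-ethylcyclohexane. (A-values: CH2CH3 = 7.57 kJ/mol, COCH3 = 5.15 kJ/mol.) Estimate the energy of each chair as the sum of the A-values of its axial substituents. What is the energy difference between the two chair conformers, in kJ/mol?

12.72 kJ/mol

C1 and C2 have opposite parity, so for the trans isomer the two substituents are e,e in one chair and a,a in the other.
Chair I (ethyl axial, acetyl axial): E = 12.72 kJ/mol.
Chair II (ethyl equatorial, acetyl equatorial): E = 0.00 kJ/mol.
ΔE = 12.72 − 0.00 = 12.72 kJ/mol; chair II is more stable.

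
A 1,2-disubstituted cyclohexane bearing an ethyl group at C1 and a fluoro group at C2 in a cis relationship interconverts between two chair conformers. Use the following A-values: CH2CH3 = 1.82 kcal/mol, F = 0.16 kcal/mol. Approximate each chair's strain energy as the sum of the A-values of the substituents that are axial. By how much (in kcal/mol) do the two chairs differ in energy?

C1 and C2 have opposite parity, so for the cis isomer the two substituents are one axial and one equatorial in each chair.
Chair I (ethyl axial, fluoro equatorial): E = 1.82 kcal/mol.
Chair II (ethyl equatorial, fluoro axial): E = 0.16 kcal/mol.
ΔE = 1.82 − 0.16 = 1.66 kcal/mol; chair II is more stable.

1.66 kcal/mol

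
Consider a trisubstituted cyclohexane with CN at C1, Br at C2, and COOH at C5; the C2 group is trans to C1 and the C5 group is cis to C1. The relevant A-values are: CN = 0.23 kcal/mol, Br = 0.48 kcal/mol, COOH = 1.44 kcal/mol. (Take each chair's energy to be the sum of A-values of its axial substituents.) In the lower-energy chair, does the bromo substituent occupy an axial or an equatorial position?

equatorial

Chair I (cyano axial, bromo axial, carboxyl axial): E = 2.15 kcal/mol.
Chair II (cyano equatorial, bromo equatorial, carboxyl equatorial): E = 0.00 kcal/mol.
Chair II is the more stable (lower-energy) conformer, and in that chair the bromo group is equatorial.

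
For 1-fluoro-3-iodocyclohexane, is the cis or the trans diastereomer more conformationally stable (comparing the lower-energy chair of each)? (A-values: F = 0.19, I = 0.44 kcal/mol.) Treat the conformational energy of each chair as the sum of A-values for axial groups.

cis

At 1,3 positions (parity same): cis → (e,e or a,a); trans → (a,e or e,a).
Best chair for cis: E = 0.00 kcal/mol; best chair for trans: E = 0.19 kcal/mol.
The cis isomer is lower by 0.19 kcal/mol.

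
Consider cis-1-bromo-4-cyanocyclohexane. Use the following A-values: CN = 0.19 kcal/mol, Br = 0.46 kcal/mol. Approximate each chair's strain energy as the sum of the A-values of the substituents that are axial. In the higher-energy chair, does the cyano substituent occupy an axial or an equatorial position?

equatorial

C1 and C4 have opposite parity, so for the cis isomer the two substituents are one axial and one equatorial in each chair.
Chair I (cyano axial, bromo equatorial): E = 0.19 kcal/mol.
Chair II (cyano equatorial, bromo axial): E = 0.46 kcal/mol.
Chair II is the less stable (higher-energy) conformer, and in that chair the cyano group is equatorial.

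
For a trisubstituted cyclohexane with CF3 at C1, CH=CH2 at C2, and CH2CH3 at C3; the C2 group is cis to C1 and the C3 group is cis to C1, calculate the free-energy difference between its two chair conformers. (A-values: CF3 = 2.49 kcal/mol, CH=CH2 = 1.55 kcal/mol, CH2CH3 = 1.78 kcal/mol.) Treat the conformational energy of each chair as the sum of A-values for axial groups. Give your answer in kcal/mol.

2.72 kcal/mol

Chair I (trifluoromethyl axial, vinyl equatorial, ethyl axial): E = 4.27 kcal/mol.
Chair II (trifluoromethyl equatorial, vinyl axial, ethyl equatorial): E = 1.55 kcal/mol.
ΔE = 4.27 − 1.55 = 2.72 kcal/mol; chair II is more stable.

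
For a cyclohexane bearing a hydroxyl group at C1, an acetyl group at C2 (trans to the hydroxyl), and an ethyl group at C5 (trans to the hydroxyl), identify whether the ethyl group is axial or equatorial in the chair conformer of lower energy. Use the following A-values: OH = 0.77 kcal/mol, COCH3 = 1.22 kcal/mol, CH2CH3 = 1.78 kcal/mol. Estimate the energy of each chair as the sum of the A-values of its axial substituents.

axial

Chair I (hydroxyl axial, acetyl axial, ethyl equatorial): E = 1.99 kcal/mol.
Chair II (hydroxyl equatorial, acetyl equatorial, ethyl axial): E = 1.78 kcal/mol.
Chair II is the more stable (lower-energy) conformer, and in that chair the ethyl group is axial.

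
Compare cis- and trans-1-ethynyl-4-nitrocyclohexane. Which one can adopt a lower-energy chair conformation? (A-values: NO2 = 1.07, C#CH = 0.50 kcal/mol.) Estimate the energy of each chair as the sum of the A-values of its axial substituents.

At 1,4 positions (parity opposite): cis → (a,e or e,a); trans → (e,e or a,a).
Best chair for cis: E = 0.50 kcal/mol; best chair for trans: E = 0.00 kcal/mol.
The trans isomer is lower by 0.50 kcal/mol.

trans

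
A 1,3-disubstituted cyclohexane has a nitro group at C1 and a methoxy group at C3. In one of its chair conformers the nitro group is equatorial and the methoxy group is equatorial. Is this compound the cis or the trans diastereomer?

cis

C1 and C3 have the same parity, so their axial bonds point in the same direction.
With same-parity carbons, two substituents on the same face are both axial or both equatorial; opposite faces give one of each.
Here the groups are equatorial/equatorial → same face → cis.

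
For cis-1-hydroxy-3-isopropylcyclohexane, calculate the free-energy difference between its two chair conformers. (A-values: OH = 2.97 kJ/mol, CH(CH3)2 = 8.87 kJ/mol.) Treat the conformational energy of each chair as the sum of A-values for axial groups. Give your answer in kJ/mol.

C1 and C3 have the same parity, so for the cis isomer the two substituents are e,e in one chair and a,a in the other.
Chair I (hydroxyl axial, isopropyl axial): E = 11.84 kJ/mol.
Chair II (hydroxyl equatorial, isopropyl equatorial): E = 0.00 kJ/mol.
ΔE = 11.84 − 0.00 = 11.84 kJ/mol; chair II is more stable.

11.84 kJ/mol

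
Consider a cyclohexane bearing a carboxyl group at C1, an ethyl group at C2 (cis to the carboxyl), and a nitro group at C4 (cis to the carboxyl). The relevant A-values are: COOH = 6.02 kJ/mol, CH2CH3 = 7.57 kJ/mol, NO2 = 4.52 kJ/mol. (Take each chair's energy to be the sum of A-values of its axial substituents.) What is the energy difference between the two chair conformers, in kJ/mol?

Chair I (carboxyl axial, ethyl equatorial, nitro equatorial): E = 6.02 kJ/mol.
Chair II (carboxyl equatorial, ethyl axial, nitro axial): E = 12.09 kJ/mol.
ΔE = 12.09 − 6.02 = 6.07 kJ/mol; chair I is more stable.

6.07 kJ/mol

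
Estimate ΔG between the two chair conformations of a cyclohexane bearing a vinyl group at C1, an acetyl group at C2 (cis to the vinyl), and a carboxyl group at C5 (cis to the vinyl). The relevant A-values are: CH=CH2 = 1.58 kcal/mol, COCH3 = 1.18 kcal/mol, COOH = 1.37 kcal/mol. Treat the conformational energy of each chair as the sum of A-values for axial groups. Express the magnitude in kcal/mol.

Chair I (vinyl axial, acetyl equatorial, carboxyl axial): E = 2.95 kcal/mol.
Chair II (vinyl equatorial, acetyl axial, carboxyl equatorial): E = 1.18 kcal/mol.
ΔE = 2.95 − 1.18 = 1.77 kcal/mol; chair II is more stable.

1.77 kcal/mol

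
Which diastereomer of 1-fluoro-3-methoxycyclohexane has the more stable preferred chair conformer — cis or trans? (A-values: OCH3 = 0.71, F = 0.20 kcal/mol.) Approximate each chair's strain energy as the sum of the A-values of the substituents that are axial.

cis

At 1,3 positions (parity same): cis → (e,e or a,a); trans → (a,e or e,a).
Best chair for cis: E = 0.00 kcal/mol; best chair for trans: E = 0.20 kcal/mol.
The cis isomer is lower by 0.20 kcal/mol.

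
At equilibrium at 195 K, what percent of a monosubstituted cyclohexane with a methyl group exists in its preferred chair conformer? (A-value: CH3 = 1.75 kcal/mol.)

One chair has the methyl group axial (E = 1.75 kcal/mol) and the other has it equatorial (E = 0).
ΔG = 1.75 kcal/mol between the two chairs.
K = exp(ΔG/RT) with R = 1.987×10⁻³ kcal mol⁻¹ K⁻¹ and T = 195 K gives K ≈ 91.5.
Fraction in the lower-energy chair = K/(K+1) = 98.9%.

98.9%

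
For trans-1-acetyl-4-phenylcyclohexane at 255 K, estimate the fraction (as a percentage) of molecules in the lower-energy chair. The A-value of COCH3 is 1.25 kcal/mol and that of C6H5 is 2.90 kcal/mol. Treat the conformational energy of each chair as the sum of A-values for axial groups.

100.0%

C1 and C4 have opposite parity, so for the trans isomer the two substituents are e,e in one chair and a,a in the other.
Chair I (acetyl axial, phenyl axial): E = 4.15 kcal/mol; chair II (acetyl equatorial, phenyl equatorial): E = 0.00 kcal/mol.
ΔG = 4.15 kcal/mol between the two chairs.
K = exp(ΔG/RT) with R = 1.987×10⁻³ kcal mol⁻¹ K⁻¹ and T = 255 K gives K ≈ 3.61e+03.
Fraction in the lower-energy chair = K/(K+1) = 100.0%.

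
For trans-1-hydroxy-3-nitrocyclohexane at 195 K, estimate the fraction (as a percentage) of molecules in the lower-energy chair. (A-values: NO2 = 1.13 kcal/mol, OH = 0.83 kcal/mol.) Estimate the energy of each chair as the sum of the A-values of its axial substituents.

68.4%

C1 and C3 have the same parity, so for the trans isomer the two substituents are one axial and one equatorial in each chair.
Chair I (nitro axial, hydroxyl equatorial): E = 1.13 kcal/mol; chair II (nitro equatorial, hydroxyl axial): E = 0.83 kcal/mol.
ΔG = 0.30 kcal/mol between the two chairs.
K = exp(ΔG/RT) with R = 1.987×10⁻³ kcal mol⁻¹ K⁻¹ and T = 195 K gives K ≈ 2.17.
Fraction in the lower-energy chair = K/(K+1) = 68.4%.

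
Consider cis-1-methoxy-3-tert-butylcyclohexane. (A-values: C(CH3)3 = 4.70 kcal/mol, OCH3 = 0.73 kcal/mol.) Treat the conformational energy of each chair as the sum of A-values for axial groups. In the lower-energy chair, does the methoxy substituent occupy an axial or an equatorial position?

C1 and C3 have the same parity, so for the cis isomer the two substituents are e,e in one chair and a,a in the other.
Chair I (tert-butyl axial, methoxy axial): E = 5.43 kcal/mol.
Chair II (tert-butyl equatorial, methoxy equatorial): E = 0.00 kcal/mol.
Chair II is the more stable (lower-energy) conformer, and in that chair the methoxy group is equatorial.

equatorial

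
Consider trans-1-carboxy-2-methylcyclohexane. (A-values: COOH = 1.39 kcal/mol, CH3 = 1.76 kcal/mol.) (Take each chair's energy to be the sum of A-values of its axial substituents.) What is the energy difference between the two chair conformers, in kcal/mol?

3.15 kcal/mol

C1 and C2 have opposite parity, so for the trans isomer the two substituents are e,e in one chair and a,a in the other.
Chair I (carboxyl axial, methyl axial): E = 3.15 kcal/mol.
Chair II (carboxyl equatorial, methyl equatorial): E = 0.00 kcal/mol.
ΔE = 3.15 − 0.00 = 3.15 kcal/mol; chair II is more stable.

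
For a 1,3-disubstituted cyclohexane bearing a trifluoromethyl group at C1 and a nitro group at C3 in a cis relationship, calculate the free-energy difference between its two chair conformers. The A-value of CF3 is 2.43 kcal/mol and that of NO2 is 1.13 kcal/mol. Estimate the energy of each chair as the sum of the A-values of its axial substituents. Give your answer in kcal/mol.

3.56 kcal/mol

C1 and C3 have the same parity, so for the cis isomer the two substituents are e,e in one chair and a,a in the other.
Chair I (trifluoromethyl axial, nitro axial): E = 3.56 kcal/mol.
Chair II (trifluoromethyl equatorial, nitro equatorial): E = 0.00 kcal/mol.
ΔE = 3.56 − 0.00 = 3.56 kcal/mol; chair II is more stable.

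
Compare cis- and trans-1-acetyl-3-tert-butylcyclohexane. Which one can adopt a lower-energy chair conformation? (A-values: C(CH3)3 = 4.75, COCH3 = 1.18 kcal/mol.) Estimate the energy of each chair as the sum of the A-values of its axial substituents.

cis

At 1,3 positions (parity same): cis → (e,e or a,a); trans → (a,e or e,a).
Best chair for cis: E = 0.00 kcal/mol; best chair for trans: E = 1.18 kcal/mol.
The cis isomer is lower by 1.18 kcal/mol.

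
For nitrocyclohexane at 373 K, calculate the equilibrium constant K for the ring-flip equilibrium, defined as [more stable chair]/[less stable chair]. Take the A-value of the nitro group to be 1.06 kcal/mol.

One chair has the nitro group axial (E = 1.06 kcal/mol) and the other has it equatorial (E = 0).
ΔG = 1.06 kcal/mol between the two chairs.
K = exp(ΔG/RT) with R = 1.987×10⁻³ kcal mol⁻¹ K⁻¹ and T = 373 K gives K ≈ 4.18.

K ≈ 4.18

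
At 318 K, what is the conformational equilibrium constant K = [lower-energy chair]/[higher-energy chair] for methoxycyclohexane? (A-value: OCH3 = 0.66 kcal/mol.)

One chair has the methoxy group axial (E = 0.66 kcal/mol) and the other has it equatorial (E = 0).
ΔG = 0.66 kcal/mol between the two chairs.
K = exp(ΔG/RT) with R = 1.987×10⁻³ kcal mol⁻¹ K⁻¹ and T = 318 K gives K ≈ 2.84.

K ≈ 2.84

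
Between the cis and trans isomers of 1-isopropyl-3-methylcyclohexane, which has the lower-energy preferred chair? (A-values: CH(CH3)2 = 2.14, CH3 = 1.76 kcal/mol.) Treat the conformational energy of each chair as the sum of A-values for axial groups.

At 1,3 positions (parity same): cis → (e,e or a,a); trans → (a,e or e,a).
Best chair for cis: E = 0.00 kcal/mol; best chair for trans: E = 1.76 kcal/mol.
The cis isomer is lower by 1.76 kcal/mol.

cis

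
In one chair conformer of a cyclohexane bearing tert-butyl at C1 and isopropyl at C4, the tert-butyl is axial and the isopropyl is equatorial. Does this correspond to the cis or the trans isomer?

C1 and C4 have opposite parity, so their axial bonds point in opposite directions.
With opposite-parity carbons, two substituents on the same face are one axial and one equatorial; opposite faces give both axial or both equatorial.
Here the groups are axial/equatorial → same face → cis.

cis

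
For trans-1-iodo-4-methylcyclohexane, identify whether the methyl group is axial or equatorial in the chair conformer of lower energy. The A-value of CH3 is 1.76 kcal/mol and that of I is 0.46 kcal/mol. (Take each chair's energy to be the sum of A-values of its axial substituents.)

equatorial

C1 and C4 have opposite parity, so for the trans isomer the two substituents are e,e in one chair and a,a in the other.
Chair I (methyl axial, iodo axial): E = 2.22 kcal/mol.
Chair II (methyl equatorial, iodo equatorial): E = 0.00 kcal/mol.
Chair II is the more stable (lower-energy) conformer, and in that chair the methyl group is equatorial.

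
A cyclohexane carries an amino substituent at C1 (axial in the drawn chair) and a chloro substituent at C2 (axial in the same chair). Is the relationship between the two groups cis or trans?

C1 and C2 have opposite parity, so their axial bonds point in opposite directions.
With opposite-parity carbons, two substituents on the same face are one axial and one equatorial; opposite faces give both axial or both equatorial.
Here the groups are axial/axial → opposite face → trans.

trans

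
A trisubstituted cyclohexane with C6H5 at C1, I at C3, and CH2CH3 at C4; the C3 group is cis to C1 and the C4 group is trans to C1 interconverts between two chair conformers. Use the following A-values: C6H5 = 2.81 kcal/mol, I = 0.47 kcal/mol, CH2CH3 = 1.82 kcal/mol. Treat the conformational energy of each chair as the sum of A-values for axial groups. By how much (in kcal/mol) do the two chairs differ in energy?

5.10 kcal/mol

Chair I (phenyl axial, iodo axial, ethyl axial): E = 5.10 kcal/mol.
Chair II (phenyl equatorial, iodo equatorial, ethyl equatorial): E = 0.00 kcal/mol.
ΔE = 5.10 − 0.00 = 5.10 kcal/mol; chair II is more stable.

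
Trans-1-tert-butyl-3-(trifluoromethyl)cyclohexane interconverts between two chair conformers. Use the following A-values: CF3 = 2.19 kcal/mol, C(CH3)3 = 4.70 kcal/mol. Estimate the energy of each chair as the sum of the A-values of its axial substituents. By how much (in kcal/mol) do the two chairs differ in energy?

2.51 kcal/mol

C1 and C3 have the same parity, so for the trans isomer the two substituents are one axial and one equatorial in each chair.
Chair I (trifluoromethyl axial, tert-butyl equatorial): E = 2.19 kcal/mol.
Chair II (trifluoromethyl equatorial, tert-butyl axial): E = 4.70 kcal/mol.
ΔE = 4.70 − 2.19 = 2.51 kcal/mol; chair I is more stable.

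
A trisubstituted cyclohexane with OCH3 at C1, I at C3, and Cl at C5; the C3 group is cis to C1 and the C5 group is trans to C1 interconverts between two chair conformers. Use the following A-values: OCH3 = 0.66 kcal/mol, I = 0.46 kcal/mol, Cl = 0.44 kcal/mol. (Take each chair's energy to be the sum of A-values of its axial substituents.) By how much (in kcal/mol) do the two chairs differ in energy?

0.68 kcal/mol

Chair I (methoxy axial, iodo axial, chloro equatorial): E = 1.12 kcal/mol.
Chair II (methoxy equatorial, iodo equatorial, chloro axial): E = 0.44 kcal/mol.
ΔE = 1.12 − 0.44 = 0.68 kcal/mol; chair II is more stable.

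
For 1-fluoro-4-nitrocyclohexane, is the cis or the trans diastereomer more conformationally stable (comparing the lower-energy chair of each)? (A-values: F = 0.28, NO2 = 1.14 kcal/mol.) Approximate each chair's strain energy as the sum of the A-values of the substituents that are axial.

trans

At 1,4 positions (parity opposite): cis → (a,e or e,a); trans → (e,e or a,a).
Best chair for cis: E = 0.28 kcal/mol; best chair for trans: E = 0.00 kcal/mol.
The trans isomer is lower by 0.28 kcal/mol.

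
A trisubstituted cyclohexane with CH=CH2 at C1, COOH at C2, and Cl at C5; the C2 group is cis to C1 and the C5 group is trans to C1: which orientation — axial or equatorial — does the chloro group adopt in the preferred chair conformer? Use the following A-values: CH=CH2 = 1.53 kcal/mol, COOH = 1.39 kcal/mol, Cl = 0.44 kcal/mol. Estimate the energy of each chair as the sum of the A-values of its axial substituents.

Chair I (vinyl axial, carboxyl equatorial, chloro equatorial): E = 1.53 kcal/mol.
Chair II (vinyl equatorial, carboxyl axial, chloro axial): E = 1.83 kcal/mol.
Chair I is the more stable (lower-energy) conformer, and in that chair the chloro group is equatorial.

equatorial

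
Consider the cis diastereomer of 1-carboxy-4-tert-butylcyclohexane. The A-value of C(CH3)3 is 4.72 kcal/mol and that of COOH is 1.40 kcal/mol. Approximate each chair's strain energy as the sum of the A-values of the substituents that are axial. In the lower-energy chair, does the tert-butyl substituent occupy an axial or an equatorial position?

C1 and C4 have opposite parity, so for the cis isomer the two substituents are one axial and one equatorial in each chair.
Chair I (tert-butyl axial, carboxyl equatorial): E = 4.72 kcal/mol.
Chair II (tert-butyl equatorial, carboxyl axial): E = 1.40 kcal/mol.
Chair II is the more stable (lower-energy) conformer, and in that chair the tert-butyl group is equatorial.

equatorial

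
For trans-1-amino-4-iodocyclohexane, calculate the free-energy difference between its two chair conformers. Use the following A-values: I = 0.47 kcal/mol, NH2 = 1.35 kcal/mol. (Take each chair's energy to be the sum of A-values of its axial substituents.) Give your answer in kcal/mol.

C1 and C4 have opposite parity, so for the trans isomer the two substituents are e,e in one chair and a,a in the other.
Chair I (iodo axial, amino axial): E = 1.82 kcal/mol.
Chair II (iodo equatorial, amino equatorial): E = 0.00 kcal/mol.
ΔE = 1.82 − 0.00 = 1.82 kcal/mol; chair II is more stable.

1.82 kcal/mol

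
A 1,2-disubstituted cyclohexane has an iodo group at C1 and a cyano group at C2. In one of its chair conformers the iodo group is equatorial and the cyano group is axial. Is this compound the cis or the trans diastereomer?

C1 and C2 have opposite parity, so their axial bonds point in opposite directions.
With opposite-parity carbons, two substituents on the same face are one axial and one equatorial; opposite faces give both axial or both equatorial.
Here the groups are equatorial/axial → same face → cis.

cis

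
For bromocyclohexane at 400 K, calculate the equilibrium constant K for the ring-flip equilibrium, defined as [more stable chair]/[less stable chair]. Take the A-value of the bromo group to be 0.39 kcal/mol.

One chair has the bromo group axial (E = 0.39 kcal/mol) and the other has it equatorial (E = 0).
ΔG = 0.39 kcal/mol between the two chairs.
K = exp(ΔG/RT) with R = 1.987×10⁻³ kcal mol⁻¹ K⁻¹ and T = 400 K gives K ≈ 1.63.

K ≈ 1.63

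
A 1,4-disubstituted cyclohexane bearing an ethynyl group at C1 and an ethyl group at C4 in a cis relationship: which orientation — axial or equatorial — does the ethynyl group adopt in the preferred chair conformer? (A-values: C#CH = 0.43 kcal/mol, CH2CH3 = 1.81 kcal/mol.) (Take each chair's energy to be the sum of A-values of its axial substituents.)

C1 and C4 have opposite parity, so for the cis isomer the two substituents are one axial and one equatorial in each chair.
Chair I (ethynyl axial, ethyl equatorial): E = 0.43 kcal/mol.
Chair II (ethynyl equatorial, ethyl axial): E = 1.81 kcal/mol.
Chair I is the more stable (lower-energy) conformer, and in that chair the ethynyl group is axial.

axial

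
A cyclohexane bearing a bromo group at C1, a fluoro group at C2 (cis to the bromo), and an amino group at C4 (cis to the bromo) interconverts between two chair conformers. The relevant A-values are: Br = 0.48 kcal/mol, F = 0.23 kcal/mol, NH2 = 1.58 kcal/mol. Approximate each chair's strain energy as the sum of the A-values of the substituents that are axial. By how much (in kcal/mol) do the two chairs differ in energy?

1.33 kcal/mol

Chair I (bromo axial, fluoro equatorial, amino equatorial): E = 0.48 kcal/mol.
Chair II (bromo equatorial, fluoro axial, amino axial): E = 1.81 kcal/mol.
ΔE = 1.81 − 0.48 = 1.33 kcal/mol; chair I is more stable.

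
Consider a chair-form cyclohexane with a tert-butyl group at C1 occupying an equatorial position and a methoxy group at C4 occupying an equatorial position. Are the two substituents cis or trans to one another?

C1 and C4 have opposite parity, so their axial bonds point in opposite directions.
With opposite-parity carbons, two substituents on the same face are one axial and one equatorial; opposite faces give both axial or both equatorial.
Here the groups are equatorial/equatorial → opposite face → trans.

trans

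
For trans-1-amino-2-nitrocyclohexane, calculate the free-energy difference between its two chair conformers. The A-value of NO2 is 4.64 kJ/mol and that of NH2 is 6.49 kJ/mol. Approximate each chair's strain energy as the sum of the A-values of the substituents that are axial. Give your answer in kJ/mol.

C1 and C2 have opposite parity, so for the trans isomer the two substituents are e,e in one chair and a,a in the other.
Chair I (nitro axial, amino axial): E = 11.13 kJ/mol.
Chair II (nitro equatorial, amino equatorial): E = 0.00 kJ/mol.
ΔE = 11.13 − 0.00 = 11.13 kJ/mol; chair II is more stable.

11.13 kJ/mol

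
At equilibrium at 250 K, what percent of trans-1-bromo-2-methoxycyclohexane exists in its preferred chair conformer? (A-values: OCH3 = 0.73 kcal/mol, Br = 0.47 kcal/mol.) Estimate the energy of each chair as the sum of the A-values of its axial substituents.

91.8%

C1 and C2 have opposite parity, so for the trans isomer the two substituents are e,e in one chair and a,a in the other.
Chair I (methoxy axial, bromo axial): E = 1.20 kcal/mol; chair II (methoxy equatorial, bromo equatorial): E = 0.00 kcal/mol.
ΔG = 1.20 kcal/mol between the two chairs.
K = exp(ΔG/RT) with R = 1.987×10⁻³ kcal mol⁻¹ K⁻¹ and T = 250 K gives K ≈ 11.2.
Fraction in the lower-energy chair = K/(K+1) = 91.8%.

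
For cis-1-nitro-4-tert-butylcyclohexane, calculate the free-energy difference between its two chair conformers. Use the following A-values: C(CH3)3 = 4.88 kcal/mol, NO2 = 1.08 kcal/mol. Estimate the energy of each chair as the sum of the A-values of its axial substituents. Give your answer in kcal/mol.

3.80 kcal/mol

C1 and C4 have opposite parity, so for the cis isomer the two substituents are one axial and one equatorial in each chair.
Chair I (tert-butyl axial, nitro equatorial): E = 4.88 kcal/mol.
Chair II (tert-butyl equatorial, nitro axial): E = 1.08 kcal/mol.
ΔE = 4.88 − 1.08 = 3.80 kcal/mol; chair II is more stable.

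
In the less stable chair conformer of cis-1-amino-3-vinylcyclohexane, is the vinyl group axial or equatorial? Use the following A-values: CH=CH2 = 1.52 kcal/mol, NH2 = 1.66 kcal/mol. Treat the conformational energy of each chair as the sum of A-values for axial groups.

axial

C1 and C3 have the same parity, so for the cis isomer the two substituents are e,e in one chair and a,a in the other.
Chair I (vinyl axial, amino axial): E = 3.18 kcal/mol.
Chair II (vinyl equatorial, amino equatorial): E = 0.00 kcal/mol.
Chair I is the less stable (higher-energy) conformer, and in that chair the vinyl group is axial.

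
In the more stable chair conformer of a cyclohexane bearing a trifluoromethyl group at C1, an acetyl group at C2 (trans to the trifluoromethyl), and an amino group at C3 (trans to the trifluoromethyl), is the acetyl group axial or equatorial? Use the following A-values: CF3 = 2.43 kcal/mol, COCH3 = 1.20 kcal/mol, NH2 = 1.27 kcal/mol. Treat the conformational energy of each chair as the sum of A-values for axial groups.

equatorial

Chair I (trifluoromethyl axial, acetyl axial, amino equatorial): E = 3.63 kcal/mol.
Chair II (trifluoromethyl equatorial, acetyl equatorial, amino axial): E = 1.27 kcal/mol.
Chair II is the more stable (lower-energy) conformer, and in that chair the acetyl group is equatorial.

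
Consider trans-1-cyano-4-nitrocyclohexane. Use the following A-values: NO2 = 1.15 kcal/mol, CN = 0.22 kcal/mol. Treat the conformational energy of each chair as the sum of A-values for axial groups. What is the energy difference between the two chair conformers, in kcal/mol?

1.37 kcal/mol

C1 and C4 have opposite parity, so for the trans isomer the two substituents are e,e in one chair and a,a in the other.
Chair I (nitro axial, cyano axial): E = 1.37 kcal/mol.
Chair II (nitro equatorial, cyano equatorial): E = 0.00 kcal/mol.
ΔE = 1.37 − 0.00 = 1.37 kcal/mol; chair II is more stable.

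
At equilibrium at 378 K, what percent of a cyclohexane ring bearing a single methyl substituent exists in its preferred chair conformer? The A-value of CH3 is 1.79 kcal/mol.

One chair has the methyl group axial (E = 1.79 kcal/mol) and the other has it equatorial (E = 0).
ΔG = 1.79 kcal/mol between the two chairs.
K = exp(ΔG/RT) with R = 1.987×10⁻³ kcal mol⁻¹ K⁻¹ and T = 378 K gives K ≈ 10.8.
Fraction in the lower-energy chair = K/(K+1) = 91.6%.

91.6%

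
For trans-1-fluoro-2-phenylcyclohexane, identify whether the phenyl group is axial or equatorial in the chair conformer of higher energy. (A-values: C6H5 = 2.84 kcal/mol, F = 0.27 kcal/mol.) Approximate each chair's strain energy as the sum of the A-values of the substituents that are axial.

C1 and C2 have opposite parity, so for the trans isomer the two substituents are e,e in one chair and a,a in the other.
Chair I (phenyl axial, fluoro axial): E = 3.11 kcal/mol.
Chair II (phenyl equatorial, fluoro equatorial): E = 0.00 kcal/mol.
Chair I is the less stable (higher-energy) conformer, and in that chair the phenyl group is axial.

axial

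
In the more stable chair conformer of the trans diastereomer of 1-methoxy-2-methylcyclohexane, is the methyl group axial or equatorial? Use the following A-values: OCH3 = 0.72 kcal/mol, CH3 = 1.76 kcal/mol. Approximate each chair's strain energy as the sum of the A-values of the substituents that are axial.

C1 and C2 have opposite parity, so for the trans isomer the two substituents are e,e in one chair and a,a in the other.
Chair I (methoxy axial, methyl axial): E = 2.48 kcal/mol.
Chair II (methoxy equatorial, methyl equatorial): E = 0.00 kcal/mol.
Chair II is the more stable (lower-energy) conformer, and in that chair the methyl group is equatorial.

equatorial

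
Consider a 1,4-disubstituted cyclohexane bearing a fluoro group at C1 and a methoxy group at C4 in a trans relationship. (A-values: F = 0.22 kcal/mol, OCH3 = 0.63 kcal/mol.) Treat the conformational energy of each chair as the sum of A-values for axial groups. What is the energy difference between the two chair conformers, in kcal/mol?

C1 and C4 have opposite parity, so for the trans isomer the two substituents are e,e in one chair and a,a in the other.
Chair I (fluoro axial, methoxy axial): E = 0.85 kcal/mol.
Chair II (fluoro equatorial, methoxy equatorial): E = 0.00 kcal/mol.
ΔE = 0.85 − 0.00 = 0.85 kcal/mol; chair II is more stable.

0.85 kcal/mol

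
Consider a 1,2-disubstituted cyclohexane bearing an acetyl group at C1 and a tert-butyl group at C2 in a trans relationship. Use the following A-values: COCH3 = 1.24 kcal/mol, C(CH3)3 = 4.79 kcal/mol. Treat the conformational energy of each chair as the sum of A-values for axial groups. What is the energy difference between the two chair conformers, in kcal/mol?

6.03 kcal/mol

C1 and C2 have opposite parity, so for the trans isomer the two substituents are e,e in one chair and a,a in the other.
Chair I (acetyl axial, tert-butyl axial): E = 6.03 kcal/mol.
Chair II (acetyl equatorial, tert-butyl equatorial): E = 0.00 kcal/mol.
ΔE = 6.03 − 0.00 = 6.03 kcal/mol; chair II is more stable.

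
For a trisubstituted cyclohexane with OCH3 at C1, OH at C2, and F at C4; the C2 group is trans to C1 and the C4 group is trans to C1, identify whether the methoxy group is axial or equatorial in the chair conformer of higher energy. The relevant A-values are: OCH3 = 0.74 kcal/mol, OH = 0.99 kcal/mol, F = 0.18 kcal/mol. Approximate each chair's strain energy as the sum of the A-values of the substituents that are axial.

axial

Chair I (methoxy axial, hydroxyl axial, fluoro axial): E = 1.91 kcal/mol.
Chair II (methoxy equatorial, hydroxyl equatorial, fluoro equatorial): E = 0.00 kcal/mol.
Chair I is the less stable (higher-energy) conformer, and in that chair the methoxy group is axial.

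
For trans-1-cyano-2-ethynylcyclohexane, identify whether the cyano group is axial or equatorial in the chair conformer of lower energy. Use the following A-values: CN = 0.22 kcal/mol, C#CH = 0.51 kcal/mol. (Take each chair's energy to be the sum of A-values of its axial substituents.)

equatorial

C1 and C2 have opposite parity, so for the trans isomer the two substituents are e,e in one chair and a,a in the other.
Chair I (cyano axial, ethynyl axial): E = 0.73 kcal/mol.
Chair II (cyano equatorial, ethynyl equatorial): E = 0.00 kcal/mol.
Chair II is the more stable (lower-energy) conformer, and in that chair the cyano group is equatorial.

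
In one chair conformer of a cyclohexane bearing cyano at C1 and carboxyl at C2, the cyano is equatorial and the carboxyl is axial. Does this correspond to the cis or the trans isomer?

cis

C1 and C2 have opposite parity, so their axial bonds point in opposite directions.
With opposite-parity carbons, two substituents on the same face are one axial and one equatorial; opposite faces give both axial or both equatorial.
Here the groups are equatorial/axial → same face → cis.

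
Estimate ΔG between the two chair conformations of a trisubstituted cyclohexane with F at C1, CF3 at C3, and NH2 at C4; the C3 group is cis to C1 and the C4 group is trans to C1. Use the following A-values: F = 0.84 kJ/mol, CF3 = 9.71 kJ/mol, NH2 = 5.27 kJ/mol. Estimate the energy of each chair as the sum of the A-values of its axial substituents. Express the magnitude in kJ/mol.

15.82 kJ/mol

Chair I (fluoro axial, trifluoromethyl axial, amino axial): E = 15.82 kJ/mol.
Chair II (fluoro equatorial, trifluoromethyl equatorial, amino equatorial): E = 0.00 kJ/mol.
ΔE = 15.82 − 0.00 = 15.82 kJ/mol; chair II is more stable.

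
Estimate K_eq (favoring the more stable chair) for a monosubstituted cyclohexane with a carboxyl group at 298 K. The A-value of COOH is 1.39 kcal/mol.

K ≈ 10.5

One chair has the carboxyl group axial (E = 1.39 kcal/mol) and the other has it equatorial (E = 0).
ΔG = 1.39 kcal/mol between the two chairs.
K = exp(ΔG/RT) with R = 1.987×10⁻³ kcal mol⁻¹ K⁻¹ and T = 298 K gives K ≈ 10.5.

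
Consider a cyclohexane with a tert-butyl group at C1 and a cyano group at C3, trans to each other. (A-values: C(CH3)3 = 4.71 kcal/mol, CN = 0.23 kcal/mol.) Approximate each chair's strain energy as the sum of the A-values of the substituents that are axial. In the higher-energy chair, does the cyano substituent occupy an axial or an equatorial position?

equatorial

C1 and C3 have the same parity, so for the trans isomer the two substituents are one axial and one equatorial in each chair.
Chair I (tert-butyl axial, cyano equatorial): E = 4.71 kcal/mol.
Chair II (tert-butyl equatorial, cyano axial): E = 0.23 kcal/mol.
Chair I is the less stable (higher-energy) conformer, and in that chair the cyano group is equatorial.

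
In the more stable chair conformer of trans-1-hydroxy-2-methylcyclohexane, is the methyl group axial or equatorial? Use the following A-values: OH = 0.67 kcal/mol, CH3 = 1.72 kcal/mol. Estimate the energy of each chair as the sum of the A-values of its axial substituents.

equatorial

C1 and C2 have opposite parity, so for the trans isomer the two substituents are e,e in one chair and a,a in the other.
Chair I (hydroxyl axial, methyl axial): E = 2.39 kcal/mol.
Chair II (hydroxyl equatorial, methyl equatorial): E = 0.00 kcal/mol.
Chair II is the more stable (lower-energy) conformer, and in that chair the methyl group is equatorial.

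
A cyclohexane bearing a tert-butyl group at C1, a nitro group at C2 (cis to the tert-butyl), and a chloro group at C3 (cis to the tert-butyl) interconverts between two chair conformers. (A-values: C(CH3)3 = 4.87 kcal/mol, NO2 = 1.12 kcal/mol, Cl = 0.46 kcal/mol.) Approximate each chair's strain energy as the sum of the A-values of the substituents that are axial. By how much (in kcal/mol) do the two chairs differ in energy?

Chair I (tert-butyl axial, nitro equatorial, chloro axial): E = 5.33 kcal/mol.
Chair II (tert-butyl equatorial, nitro axial, chloro equatorial): E = 1.12 kcal/mol.
ΔE = 5.33 − 1.12 = 4.21 kcal/mol; chair II is more stable.

4.21 kcal/mol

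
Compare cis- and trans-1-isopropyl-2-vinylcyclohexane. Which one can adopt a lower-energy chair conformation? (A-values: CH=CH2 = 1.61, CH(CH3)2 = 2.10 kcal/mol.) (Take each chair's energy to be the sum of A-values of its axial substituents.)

At 1,2 positions (parity opposite): cis → (a,e or e,a); trans → (e,e or a,a).
Best chair for cis: E = 1.61 kcal/mol; best chair for trans: E = 0.00 kcal/mol.
The trans isomer is lower by 1.61 kcal/mol.

trans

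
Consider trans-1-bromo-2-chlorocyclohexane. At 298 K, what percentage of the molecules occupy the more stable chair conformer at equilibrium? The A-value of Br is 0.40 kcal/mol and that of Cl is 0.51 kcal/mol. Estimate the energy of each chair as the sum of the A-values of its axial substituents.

82.3%

C1 and C2 have opposite parity, so for the trans isomer the two substituents are e,e in one chair and a,a in the other.
Chair I (bromo axial, chloro axial): E = 0.91 kcal/mol; chair II (bromo equatorial, chloro equatorial): E = 0.00 kcal/mol.
ΔG = 0.91 kcal/mol between the two chairs.
K = exp(ΔG/RT) with R = 1.987×10⁻³ kcal mol⁻¹ K⁻¹ and T = 298 K gives K ≈ 4.65.
Fraction in the lower-energy chair = K/(K+1) = 82.3%.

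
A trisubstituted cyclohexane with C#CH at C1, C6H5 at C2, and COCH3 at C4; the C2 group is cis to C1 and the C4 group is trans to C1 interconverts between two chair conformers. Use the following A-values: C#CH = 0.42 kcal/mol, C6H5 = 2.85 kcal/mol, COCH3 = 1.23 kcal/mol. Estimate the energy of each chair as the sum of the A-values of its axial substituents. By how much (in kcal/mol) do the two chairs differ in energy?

Chair I (ethynyl axial, phenyl equatorial, acetyl axial): E = 1.65 kcal/mol.
Chair II (ethynyl equatorial, phenyl axial, acetyl equatorial): E = 2.85 kcal/mol.
ΔE = 2.85 − 1.65 = 1.20 kcal/mol; chair I is more stable.

1.20 kcal/mol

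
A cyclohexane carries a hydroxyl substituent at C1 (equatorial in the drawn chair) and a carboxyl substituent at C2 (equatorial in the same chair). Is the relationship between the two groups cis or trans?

trans

C1 and C2 have opposite parity, so their axial bonds point in opposite directions.
With opposite-parity carbons, two substituents on the same face are one axial and one equatorial; opposite faces give both axial or both equatorial.
Here the groups are equatorial/equatorial → opposite face → trans.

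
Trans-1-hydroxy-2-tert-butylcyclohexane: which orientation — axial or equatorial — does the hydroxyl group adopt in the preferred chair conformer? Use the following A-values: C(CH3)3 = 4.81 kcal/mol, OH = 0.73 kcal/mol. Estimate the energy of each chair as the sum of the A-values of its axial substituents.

C1 and C2 have opposite parity, so for the trans isomer the two substituents are e,e in one chair and a,a in the other.
Chair I (tert-butyl axial, hydroxyl axial): E = 5.54 kcal/mol.
Chair II (tert-butyl equatorial, hydroxyl equatorial): E = 0.00 kcal/mol.
Chair II is the more stable (lower-energy) conformer, and in that chair the hydroxyl group is equatorial.

equatorial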